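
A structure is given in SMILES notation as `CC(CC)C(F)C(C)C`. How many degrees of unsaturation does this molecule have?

0

Atom tally by fragment:
  CH3 → C:1 H:3
  CH(C2H5) → C:3 H:6
  CH(F) → C:1 H:1 F:1
  CH(CH3) → C:2 H:4
  CH3 → C:1 H:3
Element totals:
  C: 8
  H: 17
  F: 1
Molecular formula: C8H17F.
DoU = (2C + 2 + N − H − X) / 2 = (2·8 + 2 + 0 − 17 − 1) / 2 = 0.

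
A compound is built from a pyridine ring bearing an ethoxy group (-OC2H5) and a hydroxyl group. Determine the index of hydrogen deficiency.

Atom tally by fragment:
  pyridine ring core → C:5 H:5 N:1
  (− 2 ring H displaced by substituents)
  + OC2H5 → C:2 H:5 O:1
  + OH → O:1 H:1
Element totals:
  C: 7
  H: 9
  N: 1
  O: 2
Molecular formula: C7H9NO2.
DoU = (2C + 2 + N − H − X) / 2 = (2·7 + 2 + 1 − 9 − 0) / 2 = 4.

4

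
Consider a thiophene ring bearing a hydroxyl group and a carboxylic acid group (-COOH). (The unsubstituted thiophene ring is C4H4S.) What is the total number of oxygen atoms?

Atom tally by fragment:
  thiophene ring core → C:4 H:4 S:1
  (− 2 ring H displaced by substituents)
  + OH → O:1 H:1
  + COOH → C:1 H:1 O:2
Element totals:
  C: 5
  H: 4
  O: 3
  S: 1

3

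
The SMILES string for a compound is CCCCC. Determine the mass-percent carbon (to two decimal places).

83.24%

Atom tally by fragment:
  CH3 → C:1 H:3
  CH2 → C:1 H:2
  CH2 → C:1 H:2
  CH2 → C:1 H:2
  CH3 → C:1 H:3
Element totals:
  C: 5
  H: 12
Molecular formula: C5H12.
Molar mass = 72.151 g/mol.
Mass from C: 5 × 12.011 = 60.055 g/mol.
%C = 60.055 / 72.151 × 100 = 83.24%.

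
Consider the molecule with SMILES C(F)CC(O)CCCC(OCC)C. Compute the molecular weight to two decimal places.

192.27 g/mol

Atom tally by fragment:
  FCH2 → C:1 H:2 F:1
  CH2 → C:1 H:2
  CH(OH) → C:1 H:2 O:1
  CH2 → C:1 H:2
  CH2 → C:1 H:2
  CH2 → C:1 H:2
  CH(OC2H5) → C:3 H:6 O:1
  CH3 → C:1 H:3
Element totals:
  C: 10
  H: 21
  F: 1
  O: 2
Molecular formula: C10H21FO2.
  M = 10(12.011) + 21(1.008) + 18.998 + 2(15.999)
    = 120.110 + 21.168 + 18.998 + 31.998 = 192.274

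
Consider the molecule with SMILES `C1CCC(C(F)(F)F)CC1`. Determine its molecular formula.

C7H11F3

Atom tally by fragment:
  cyclohexane ring core → C:6 H:12
  (− 1 ring H displaced by substituents)
  + CF3 → C:1 F:3
Element totals:
  C: 7
  H: 11
  F: 3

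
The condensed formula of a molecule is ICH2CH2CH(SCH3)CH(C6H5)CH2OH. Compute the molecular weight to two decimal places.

336.23 g/mol

Atom tally by fragment:
  ICH2 → C:1 H:2 I:1
  CH2 → C:1 H:2
  CH(SCH3) → C:2 H:4 S:1
  CH(C6H5) → C:7 H:6
  CH2OH → C:1 H:3 O:1
Element totals:
  C: 12
  H: 17
  I: 1
  O: 1
  S: 1
Molecular formula: C12H17IOS.
  M = 12(12.011) + 17(1.008) + 126.904 + 15.999 + 32.06
    = 144.132 + 17.136 + 126.904 + 15.999 + 32.060 = 336.231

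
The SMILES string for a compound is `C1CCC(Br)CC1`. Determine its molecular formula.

Atom tally by fragment:
  cyclohexane ring core → C:6 H:12
  (− 1 ring H displaced by substituents)
  + Br → Br:1
Element totals:
  C: 6
  H: 11
  Br: 1

C6H11Br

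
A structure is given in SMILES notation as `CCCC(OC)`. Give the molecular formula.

C5H12O

Atom tally by fragment:
  CH3 → C:1 H:3
  CH2 → C:1 H:2
  CH2 → C:1 H:2
  CH2OCH3 → C:2 H:5 O:1
Element totals:
  C: 5
  H: 12
  O: 1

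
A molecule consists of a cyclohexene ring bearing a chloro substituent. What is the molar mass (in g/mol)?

Atom tally by fragment:
  cyclohexene ring core → C:6 H:10
  (− 1 ring H displaced by substituents)
  + Cl → Cl:1
Element totals:
  C: 6
  H: 9
  Cl: 1
Molecular formula: C6H9Cl.
  M = 6(12.011) + 9(1.008) + 35.45
    = 72.066 + 9.072 + 35.450 = 116.588

116.59 g/mol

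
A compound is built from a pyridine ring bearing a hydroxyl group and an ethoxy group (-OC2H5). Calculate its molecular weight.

139.15 g/mol

Atom tally by fragment:
  pyridine ring core → C:5 H:5 N:1
  (− 2 ring H displaced by substituents)
  + OH → O:1 H:1
  + OC2H5 → C:2 H:5 O:1
Element totals:
  C: 7
  H: 9
  N: 1
  O: 2
Molecular formula: C7H9NO2.
  M = 7(12.011) + 9(1.008) + 14.007 + 2(15.999)
    = 84.077 + 9.072 + 14.007 + 31.998 = 139.154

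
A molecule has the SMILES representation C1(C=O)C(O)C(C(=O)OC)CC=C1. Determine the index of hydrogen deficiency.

Atom tally by fragment:
  cyclohexene ring core → C:6 H:10
  (− 3 ring H displaced by substituents)
  + CHO → C:1 H:1 O:1
  + OH → O:1 H:1
  + COOCH3 → C:2 H:3 O:2
Element totals:
  C: 9
  H: 12
  O: 4
Molecular formula: C9H12O4.
DoU = (2C + 2 + N − H − X) / 2 = (2·9 + 2 + 0 − 12 − 0) / 2 = 4.

4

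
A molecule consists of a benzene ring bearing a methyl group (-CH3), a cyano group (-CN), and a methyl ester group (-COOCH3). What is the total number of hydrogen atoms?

Atom tally by fragment:
  benzene ring core → C:6 H:6
  (− 3 ring H displaced by substituents)
  + CH3 → C:1 H:3
  + CN → C:1 N:1
  + COOCH3 → C:2 H:3 O:2
Element totals:
  C: 10
  H: 9
  N: 1
  O: 2

9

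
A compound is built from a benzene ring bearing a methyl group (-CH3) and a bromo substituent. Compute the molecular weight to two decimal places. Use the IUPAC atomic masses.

Atom tally by fragment:
  benzene ring core → C:6 H:6
  (− 2 ring H displaced by substituents)
  + CH3 → C:1 H:3
  + Br → Br:1
Element totals:
  C: 7
  H: 7
  Br: 1
Molecular formula: C7H7Br.
  M = 7(12.011) + 7(1.008) + 79.904
    = 84.077 + 7.056 + 79.904 = 171.037

171.04 g/mol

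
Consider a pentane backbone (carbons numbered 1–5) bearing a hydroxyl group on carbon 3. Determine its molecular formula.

C5H12O

Atom tally by fragment:
  CH3 → C:1 H:3
  CH2 → C:1 H:2
  CH(OH) → C:1 H:2 O:1
  CH2 → C:1 H:2
  CH3 → C:1 H:3
Element totals:
  C: 5
  H: 12
  O: 1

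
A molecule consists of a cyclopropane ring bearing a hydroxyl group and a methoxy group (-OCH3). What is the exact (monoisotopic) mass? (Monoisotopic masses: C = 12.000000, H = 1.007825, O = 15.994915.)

88.0524

Atom tally by fragment:
  cyclopropane ring core → C:3 H:6
  (− 2 ring H displaced by substituents)
  + OH → O:1 H:1
  + OCH3 → C:1 H:3 O:1
Element totals:
  C: 4
  H: 8
  O: 2
Molecular formula: C4H8O2.
  M = 4(12.0) + 8(1.007825) + 2(15.994915)
    = 48.000000 + 8.062600 + 31.989830 = 88.052430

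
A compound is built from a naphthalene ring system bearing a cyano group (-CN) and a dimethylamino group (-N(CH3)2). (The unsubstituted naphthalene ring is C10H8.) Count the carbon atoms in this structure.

13

Atom tally by fragment:
  naphthalene ring system core → C:10 H:8
  (− 2 ring H displaced by substituents)
  + CN → C:1 N:1
  + N(CH3)2 → N:1 C:2 H:6
Element totals:
  C: 13
  H: 12
  N: 2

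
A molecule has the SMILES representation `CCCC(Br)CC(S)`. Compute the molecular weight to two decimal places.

Atom tally by fragment:
  CH3 → C:1 H:3
  CH2 → C:1 H:2
  CH2 → C:1 H:2
  CH(Br) → C:1 H:1 Br:1
  CH2 → C:1 H:2
  CH2SH → C:1 H:3 S:1
Element totals:
  C: 6
  H: 13
  Br: 1
  S: 1
Molecular formula: C6H13BrS.
  M = 6(12.011) + 13(1.008) + 79.904 + 32.06
    = 72.066 + 13.104 + 79.904 + 32.060 = 197.134

197.13 g/mol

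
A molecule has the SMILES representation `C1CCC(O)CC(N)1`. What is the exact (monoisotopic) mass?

115.0997

Atom tally by fragment:
  cyclohexane ring core → C:6 H:12
  (− 2 ring H displaced by substituents)
  + OH → O:1 H:1
  + NH2 → N:1 H:2
Element totals:
  C: 6
  H: 13
  N: 1
  O: 1
Molecular formula: C6H13NO.
  M = 6(12.0) + 13(1.007825) + 14.003074 + 15.994915
    = 72.000000 + 13.101725 + 14.003074 + 15.994915 = 115.099714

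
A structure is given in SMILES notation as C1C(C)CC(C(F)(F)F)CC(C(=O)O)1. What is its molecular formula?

Atom tally by fragment:
  cyclohexane ring core → C:6 H:12
  (− 3 ring H displaced by substituents)
  + CH3 → C:1 H:3
  + CF3 → C:1 F:3
  + COOH → C:1 H:1 O:2
Element totals:
  C: 9
  H: 13
  F: 3
  O: 2

C9H13F3O2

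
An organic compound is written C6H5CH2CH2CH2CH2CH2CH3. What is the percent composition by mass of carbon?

Atom tally by fragment:
  C6H5CH2 → C:7 H:7
  CH2 → C:1 H:2
  CH2 → C:1 H:2
  CH2 → C:1 H:2
  CH2 → C:1 H:2
  CH3 → C:1 H:3
Element totals:
  C: 12
  H: 18
Molecular formula: C12H18.
Molar mass = 162.276 g/mol.
Mass from C: 12 × 12.011 = 144.132 g/mol.
%C = 144.132 / 162.276 × 100 = 88.82%.

88.82%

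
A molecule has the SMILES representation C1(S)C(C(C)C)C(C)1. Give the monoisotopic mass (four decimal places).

Atom tally by fragment:
  cyclopropane ring core → C:3 H:6
  (− 3 ring H displaced by substituents)
  + SH → S:1 H:1
  + CH(CH3)2 → C:3 H:7
  + CH3 → C:1 H:3
Element totals:
  C: 7
  H: 14
  S: 1
Molecular formula: C7H14S.
  M = 7(12.0) + 14(1.007825) + 31.972071
    = 84.000000 + 14.109550 + 31.972071 = 130.081621

130.0816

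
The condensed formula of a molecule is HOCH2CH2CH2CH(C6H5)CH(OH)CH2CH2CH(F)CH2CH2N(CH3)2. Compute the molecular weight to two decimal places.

Element totals:
  C: 18
  H: 30
  F: 1
  N: 1
  O: 2
Molecular formula: C18H30FNO2.
  M = 18(12.011) + 30(1.008) + 18.998 + 14.007 + 2(15.999)
    = 216.198 + 30.240 + 18.998 + 14.007 + 31.998 = 311.441

311.44 g/mol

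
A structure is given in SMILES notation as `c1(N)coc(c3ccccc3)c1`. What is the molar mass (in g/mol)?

159.19 g/mol

Atom tally by fragment:
  furan ring core → C:4 H:4 O:1
  (− 2 ring H displaced by substituents)
  + NH2 → N:1 H:2
  + C6H5 → C:6 H:5
Element totals:
  C: 10
  H: 9
  N: 1
  O: 1
Molecular formula: C10H9NO.
  M = 10(12.011) + 9(1.008) + 14.007 + 15.999
    = 120.110 + 9.072 + 14.007 + 15.999 = 159.188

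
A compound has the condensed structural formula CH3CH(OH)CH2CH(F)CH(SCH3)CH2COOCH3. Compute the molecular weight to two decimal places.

224.29 g/mol

Element totals:
  C: 9
  H: 17
  F: 1
  O: 3
  S: 1
Molecular formula: C9H17FO3S.
  M = 9(12.011) + 17(1.008) + 18.998 + 3(15.999) + 32.06
    = 108.099 + 17.136 + 18.998 + 47.997 + 32.060 = 224.290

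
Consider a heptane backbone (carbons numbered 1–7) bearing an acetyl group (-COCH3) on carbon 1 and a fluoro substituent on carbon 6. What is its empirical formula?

Atom tally by fragment:
  CH3COCH2 → C:3 H:5 O:1
  CH2 → C:1 H:2
  CH2 → C:1 H:2
  CH2 → C:1 H:2
  CH2 → C:1 H:2
  CH(F) → C:1 H:1 F:1
  CH3 → C:1 H:3
Element totals:
  C: 9
  H: 17
  F: 1
  O: 1
Molecular formula: C9H17FO.
gcd of subscripts (9, 1, 17, 1) = 1, so the empirical formula equals the molecular formula.

C9H17FO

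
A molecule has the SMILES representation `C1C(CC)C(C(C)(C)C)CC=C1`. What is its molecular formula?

Atom tally by fragment:
  cyclohexene ring core → C:6 H:10
  (− 2 ring H displaced by substituents)
  + C2H5 → C:2 H:5
  + C(CH3)3 → C:4 H:9
Element totals:
  C: 12
  H: 22

C12H22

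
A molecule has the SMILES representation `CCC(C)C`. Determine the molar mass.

Atom tally by fragment:
  CH3 → C:1 H:3
  CH2 → C:1 H:2
  CH(CH3) → C:2 H:4
  CH3 → C:1 H:3
Element totals:
  C: 5
  H: 12
Molecular formula: C5H12.
  M = 5(12.011) + 12(1.008)
    = 60.055 + 12.096 = 72.151

72.15 g/mol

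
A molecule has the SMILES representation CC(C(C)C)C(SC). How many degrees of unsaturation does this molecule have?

Atom tally by fragment:
  CH3 → C:1 H:3
  CH(CH(CH3)2) → C:4 H:8
  CH2SCH3 → C:2 H:5 S:1
Element totals:
  C: 7
  H: 16
  S: 1
Molecular formula: C7H16S.
DoU = (2C + 2 + N − H − X) / 2 = (2·7 + 2 + 0 − 16 − 0) / 2 = 0.

0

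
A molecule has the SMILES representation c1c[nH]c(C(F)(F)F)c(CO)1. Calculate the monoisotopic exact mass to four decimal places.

165.0401

Atom tally by fragment:
  pyrrole ring core → C:4 H:5 N:1
  (− 2 ring H displaced by substituents)
  + CF3 → C:1 F:3
  + CH2OH → C:1 H:3 O:1
Element totals:
  C: 6
  H: 6
  F: 3
  N: 1
  O: 1
Molecular formula: C6H6F3NO.
  M = 6(12.0) + 6(1.007825) + 3(18.998403) + 14.003074 + 15.994915
    = 72.000000 + 6.046950 + 56.995209 + 14.003074 + 15.994915 = 165.040148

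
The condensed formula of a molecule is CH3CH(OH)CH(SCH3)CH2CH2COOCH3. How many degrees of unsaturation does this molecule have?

1

Atom tally by fragment:
  CH3 → C:1 H:3
  CH(OH) → C:1 H:2 O:1
  CH(SCH3) → C:2 H:4 S:1
  CH2 → C:1 H:2
  CH2COOCH3 → C:3 H:5 O:2
Element totals:
  C: 8
  H: 16
  O: 3
  S: 1
Molecular formula: C8H16O3S.
DoU = (2C + 2 + N − H − X) / 2 = (2·8 + 2 + 0 − 16 − 0) / 2 = 1.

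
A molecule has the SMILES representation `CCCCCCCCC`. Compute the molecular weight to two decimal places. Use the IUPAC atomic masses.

128.26 g/mol

Atom tally by fragment:
  CH3 → C:1 H:3
  CH2 → C:1 H:2
  CH2 → C:1 H:2
  CH2 → C:1 H:2
  CH2 → C:1 H:2
  CH2 → C:1 H:2
  CH2 → C:1 H:2
  CH2 → C:1 H:2
  CH3 → C:1 H:3
Element totals:
  C: 9
  H: 20
Molecular formula: C9H20.
  M = 9(12.011) + 20(1.008)
    = 108.099 + 20.160 = 128.259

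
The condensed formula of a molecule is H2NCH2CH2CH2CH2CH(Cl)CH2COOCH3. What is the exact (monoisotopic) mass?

193.0870

Element totals:
  C: 8
  H: 16
  Cl: 1
  N: 1
  O: 2
Molecular formula: C8H16ClNO2.
  M = 8(12.0) + 16(1.007825) + 34.968853 + 14.003074 + 2(15.994915)
    = 96.000000 + 16.125200 + 34.968853 + 14.003074 + 31.989830 = 193.086957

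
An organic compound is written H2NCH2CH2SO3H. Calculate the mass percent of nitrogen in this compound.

Atom tally by fragment:
  H2NCH2 → C:1 H:4 N:1
  CH2SO3H → C:1 H:3 S:1 O:3
Element totals:
  C: 2
  H: 7
  N: 1
  O: 3
  S: 1
Molecular formula: C2H7NO3S.
Molar mass = 125.142 g/mol.
Mass from N: 1 × 14.007 = 14.007 g/mol.
%N = 14.007 / 125.142 × 100 = 11.19%.

11.19%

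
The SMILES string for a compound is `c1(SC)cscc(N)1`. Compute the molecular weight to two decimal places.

145.24 g/mol

Atom tally by fragment:
  thiophene ring core → C:4 H:4 S:1
  (− 2 ring H displaced by substituents)
  + SCH3 → C:1 H:3 S:1
  + NH2 → N:1 H:2
Element totals:
  C: 5
  H: 7
  N: 1
  S: 2
Molecular formula: C5H7NS2.
  M = 5(12.011) + 7(1.008) + 14.007 + 2(32.06)
    = 60.055 + 7.056 + 14.007 + 64.120 = 145.238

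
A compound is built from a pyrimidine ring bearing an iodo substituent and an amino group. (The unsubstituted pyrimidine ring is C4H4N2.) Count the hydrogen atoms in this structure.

Atom tally by fragment:
  pyrimidine ring core → C:4 H:4 N:2
  (− 2 ring H displaced by substituents)
  + I → I:1
  + NH2 → N:1 H:2
Element totals:
  C: 4
  H: 4
  I: 1
  N: 3

4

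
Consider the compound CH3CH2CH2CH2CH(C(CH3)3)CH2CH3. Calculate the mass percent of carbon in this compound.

Element totals:
  C: 11
  H: 24
Molecular formula: C11H24.
Molar mass = 156.313 g/mol.
Mass from C: 11 × 12.011 = 132.121 g/mol.
%C = 132.121 / 156.313 × 100 = 84.52%.

84.52%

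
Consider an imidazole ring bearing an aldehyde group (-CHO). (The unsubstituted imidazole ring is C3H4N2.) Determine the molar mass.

Atom tally by fragment:
  imidazole ring core → C:3 H:4 N:2
  (− 1 ring H displaced by substituents)
  + CHO → C:1 H:1 O:1
Element totals:
  C: 4
  H: 4
  N: 2
  O: 1
Molecular formula: C4H4N2O.
  M = 4(12.011) + 4(1.008) + 2(14.007) + 15.999
    = 48.044 + 4.032 + 28.014 + 15.999 = 96.089

96.09 g/mol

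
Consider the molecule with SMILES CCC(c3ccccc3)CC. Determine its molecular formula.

Atom tally by fragment:
  CH3 → C:1 H:3
  CH2 → C:1 H:2
  CH(C6H5) → C:7 H:6
  CH2 → C:1 H:2
  CH3 → C:1 H:3
Element totals:
  C: 11
  H: 16

C11H16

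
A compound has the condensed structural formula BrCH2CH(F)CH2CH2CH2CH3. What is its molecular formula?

C6H12BrF

Element totals:
  C: 6
  H: 12
  Br: 1
  F: 1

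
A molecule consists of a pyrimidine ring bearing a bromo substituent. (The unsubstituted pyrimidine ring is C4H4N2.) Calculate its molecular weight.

Atom tally by fragment:
  pyrimidine ring core → C:4 H:4 N:2
  (− 1 ring H displaced by substituents)
  + Br → Br:1
Element totals:
  C: 4
  H: 3
  Br: 1
  N: 2
Molecular formula: C4H3BrN2.
  M = 4(12.011) + 3(1.008) + 79.904 + 2(14.007)
    = 48.044 + 3.024 + 79.904 + 28.014 = 158.986

158.99 g/mol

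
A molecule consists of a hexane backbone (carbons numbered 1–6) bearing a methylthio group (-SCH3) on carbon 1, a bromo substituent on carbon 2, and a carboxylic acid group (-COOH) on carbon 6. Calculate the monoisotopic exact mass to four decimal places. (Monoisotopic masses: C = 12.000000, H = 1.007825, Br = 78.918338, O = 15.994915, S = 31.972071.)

Atom tally by fragment:
  CH3SCH2 → C:2 H:5 S:1
  CH(Br) → C:1 H:1 Br:1
  CH2 → C:1 H:2
  CH2 → C:1 H:2
  CH2 → C:1 H:2
  CH2COOH → C:2 H:3 O:2
Element totals:
  C: 8
  H: 15
  Br: 1
  O: 2
  S: 1
Molecular formula: C8H15BrO2S.
  M = 8(12.0) + 15(1.007825) + 78.918338 + 2(15.994915) + 31.972071
    = 96.000000 + 15.117375 + 78.918338 + 31.989830 + 31.972071 = 253.997614

253.9976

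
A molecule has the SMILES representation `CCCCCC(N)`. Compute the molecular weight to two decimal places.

101.19 g/mol

Atom tally by fragment:
  CH3 → C:1 H:3
  CH2 → C:1 H:2
  CH2 → C:1 H:2
  CH2 → C:1 H:2
  CH2 → C:1 H:2
  CH2NH2 → C:1 H:4 N:1
Element totals:
  C: 6
  H: 15
  N: 1
Molecular formula: C6H15N.
  M = 6(12.011) + 15(1.008) + 14.007
    = 72.066 + 15.120 + 14.007 = 101.193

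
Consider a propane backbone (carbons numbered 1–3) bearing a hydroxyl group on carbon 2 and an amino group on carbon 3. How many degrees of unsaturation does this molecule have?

Atom tally by fragment:
  CH3 → C:1 H:3
  CH(OH) → C:1 H:2 O:1
  CH2NH2 → C:1 H:4 N:1
Element totals:
  C: 3
  H: 9
  N: 1
  O: 1
Molecular formula: C3H9NO.
DoU = (2C + 2 + N − H − X) / 2 = (2·3 + 2 + 1 − 9 − 0) / 2 = 0.

0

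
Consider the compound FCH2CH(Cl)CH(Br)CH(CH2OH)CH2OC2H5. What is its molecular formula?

Element totals:
  C: 8
  H: 15
  Br: 1
  Cl: 1
  F: 1
  O: 2

C8H15BrClFO2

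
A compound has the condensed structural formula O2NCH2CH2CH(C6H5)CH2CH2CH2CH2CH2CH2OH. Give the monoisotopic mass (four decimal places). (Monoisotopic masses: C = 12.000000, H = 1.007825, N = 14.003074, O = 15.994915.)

265.1678

Atom tally by fragment:
  O2NCH2 → C:1 H:2 N:1 O:2
  CH2 → C:1 H:2
  CH(C6H5) → C:7 H:6
  CH2 → C:1 H:2
  CH2 → C:1 H:2
  CH2 → C:1 H:2
  CH2 → C:1 H:2
  CH2CH2OH → C:2 H:5 O:1
Element totals:
  C: 15
  H: 23
  N: 1
  O: 3
Molecular formula: C15H23NO3.
  M = 15(12.0) + 23(1.007825) + 14.003074 + 3(15.994915)
    = 180.000000 + 23.179975 + 14.003074 + 47.984745 = 265.167794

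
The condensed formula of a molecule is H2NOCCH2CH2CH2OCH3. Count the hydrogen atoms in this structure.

Element totals:
  C: 5
  H: 11
  N: 1
  O: 2

11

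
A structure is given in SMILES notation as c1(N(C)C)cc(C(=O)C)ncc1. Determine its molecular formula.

Atom tally by fragment:
  pyridine ring core → C:5 H:5 N:1
  (− 2 ring H displaced by substituents)
  + N(CH3)2 → N:1 C:2 H:6
  + COCH3 → C:2 H:3 O:1
Element totals:
  C: 9
  H: 12
  N: 2
  O: 1

C9H12N2O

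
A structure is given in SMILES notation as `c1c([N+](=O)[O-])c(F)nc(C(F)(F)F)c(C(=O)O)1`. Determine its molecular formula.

C7H2F4N2O4

Atom tally by fragment:
  pyridine ring core → C:5 H:5 N:1
  (− 4 ring H displaced by substituents)
  + NO2 → N:1 O:2
  + F → F:1
  + CF3 → C:1 F:3
  + COOH → C:1 H:1 O:2
Element totals:
  C: 7
  H: 2
  F: 4
  N: 2
  O: 4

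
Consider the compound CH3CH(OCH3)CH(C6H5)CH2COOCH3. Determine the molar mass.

222.28 g/mol

Atom tally by fragment:
  CH3 → C:1 H:3
  CH(OCH3) → C:2 H:4 O:1
  CH(C6H5) → C:7 H:6
  CH2COOCH3 → C:3 H:5 O:2
Element totals:
  C: 13
  H: 18
  O: 3
Molecular formula: C13H18O3.
  M = 13(12.011) + 18(1.008) + 3(15.999)
    = 156.143 + 18.144 + 47.997 = 222.284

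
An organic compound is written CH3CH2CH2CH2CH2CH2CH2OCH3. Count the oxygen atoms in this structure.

1

Atom tally by fragment:
  CH3 → C:1 H:3
  CH2 → C:1 H:2
  CH2 → C:1 H:2
  CH2 → C:1 H:2
  CH2 → C:1 H:2
  CH2 → C:1 H:2
  CH2OCH3 → C:2 H:5 O:1
Element totals:
  C: 8
  H: 18
  O: 1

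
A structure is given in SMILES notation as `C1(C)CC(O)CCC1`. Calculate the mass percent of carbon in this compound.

73.63%

Atom tally by fragment:
  cyclohexane ring core → C:6 H:12
  (− 2 ring H displaced by substituents)
  + CH3 → C:1 H:3
  + OH → O:1 H:1
Element totals:
  C: 7
  H: 14
  O: 1
Molecular formula: C7H14O.
Molar mass = 114.188 g/mol.
Mass from C: 7 × 12.011 = 84.077 g/mol.
%C = 84.077 / 114.188 × 100 = 73.63%.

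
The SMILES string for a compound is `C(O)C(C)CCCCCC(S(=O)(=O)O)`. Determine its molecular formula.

C9H20O4S

Atom tally by fragment:
  HOCH2 → C:1 H:3 O:1
  CH(CH3) → C:2 H:4
  CH2 → C:1 H:2
  CH2 → C:1 H:2
  CH2 → C:1 H:2
  CH2 → C:1 H:2
  CH2 → C:1 H:2
  CH2SO3H → C:1 H:3 S:1 O:3
Element totals:
  C: 9
  H: 20
  O: 4
  S: 1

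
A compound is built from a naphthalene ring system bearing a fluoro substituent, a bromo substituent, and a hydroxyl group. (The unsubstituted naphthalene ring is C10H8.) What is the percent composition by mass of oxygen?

Atom tally by fragment:
  naphthalene ring system core → C:10 H:8
  (− 3 ring H displaced by substituents)
  + F → F:1
  + Br → Br:1
  + OH → O:1 H:1
Element totals:
  C: 10
  H: 6
  Br: 1
  F: 1
  O: 1
Molecular formula: C10H6BrFO.
Molar mass = 241.059 g/mol.
Mass from O: 1 × 15.999 = 15.999 g/mol.
%O = 15.999 / 241.059 × 100 = 6.64%.

6.64%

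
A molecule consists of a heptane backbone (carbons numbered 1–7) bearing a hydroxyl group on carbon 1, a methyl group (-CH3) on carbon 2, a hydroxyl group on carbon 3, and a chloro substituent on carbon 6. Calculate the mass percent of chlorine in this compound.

Atom tally by fragment:
  HOCH2 → C:1 H:3 O:1
  CH(CH3) → C:2 H:4
  CH(OH) → C:1 H:2 O:1
  CH2 → C:1 H:2
  CH2 → C:1 H:2
  CH(Cl) → C:1 H:1 Cl:1
  CH3 → C:1 H:3
Element totals:
  C: 8
  H: 17
  Cl: 1
  O: 2
Molecular formula: C8H17ClO2.
Molar mass = 180.672 g/mol.
Mass from Cl: 1 × 35.45 = 35.450 g/mol.
%Cl = 35.450 / 180.672 × 100 = 19.62%.

19.62%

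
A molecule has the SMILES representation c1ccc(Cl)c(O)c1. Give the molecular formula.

Atom tally by fragment:
  benzene ring core → C:6 H:6
  (− 2 ring H displaced by substituents)
  + Cl → Cl:1
  + OH → O:1 H:1
Element totals:
  C: 6
  H: 5
  Cl: 1
  O: 1

C6H5ClO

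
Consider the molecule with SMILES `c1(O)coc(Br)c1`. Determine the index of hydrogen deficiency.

3

Atom tally by fragment:
  furan ring core → C:4 H:4 O:1
  (− 2 ring H displaced by substituents)
  + OH → O:1 H:1
  + Br → Br:1
Element totals:
  C: 4
  H: 3
  Br: 1
  O: 2
Molecular formula: C4H3BrO2.
DoU = (2C + 2 + N − H − X) / 2 = (2·4 + 2 + 0 − 3 − 1) / 2 = 3.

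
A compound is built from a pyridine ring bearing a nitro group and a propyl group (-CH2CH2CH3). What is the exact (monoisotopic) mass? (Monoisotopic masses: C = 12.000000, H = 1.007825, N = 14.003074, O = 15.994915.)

Atom tally by fragment:
  pyridine ring core → C:5 H:5 N:1
  (− 2 ring H displaced by substituents)
  + NO2 → N:1 O:2
  + CH2CH2CH3 → C:3 H:7
Element totals:
  C: 8
  H: 10
  N: 2
  O: 2
Molecular formula: C8H10N2O2.
  M = 8(12.0) + 10(1.007825) + 2(14.003074) + 2(15.994915)
    = 96.000000 + 10.078250 + 28.006148 + 31.989830 = 166.074228

166.0742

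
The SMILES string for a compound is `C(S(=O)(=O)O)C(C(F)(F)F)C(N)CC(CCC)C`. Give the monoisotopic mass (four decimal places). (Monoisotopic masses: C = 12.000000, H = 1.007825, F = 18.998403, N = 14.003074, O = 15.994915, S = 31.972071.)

291.1116

Atom tally by fragment:
  HO3SCH2 → C:1 H:3 S:1 O:3
  CH(CF3) → C:2 H:1 F:3
  CH(NH2) → C:1 H:3 N:1
  CH2 → C:1 H:2
  CH(CH2CH2CH3) → C:4 H:8
  CH3 → C:1 H:3
Element totals:
  C: 10
  H: 20
  F: 3
  N: 1
  O: 3
  S: 1
Molecular formula: C10H20F3NO3S.
  M = 10(12.0) + 20(1.007825) + 3(18.998403) + 14.003074 + 3(15.994915) + 31.972071
    = 120.000000 + 20.156500 + 56.995209 + 14.003074 + 47.984745 + 31.972071 = 291.111599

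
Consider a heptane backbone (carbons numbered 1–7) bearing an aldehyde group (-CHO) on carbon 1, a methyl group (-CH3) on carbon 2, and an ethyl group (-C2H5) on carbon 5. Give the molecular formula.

C11H22O

Atom tally by fragment:
  OHCCH2 → C:2 H:3 O:1
  CH(CH3) → C:2 H:4
  CH2 → C:1 H:2
  CH2 → C:1 H:2
  CH(C2H5) → C:3 H:6
  CH2 → C:1 H:2
  CH3 → C:1 H:3
Element totals:
  C: 11
  H: 22
  O: 1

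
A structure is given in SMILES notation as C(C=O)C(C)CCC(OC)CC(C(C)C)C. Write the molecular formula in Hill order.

C14H28O2

Atom tally by fragment:
  OHCCH2 → C:2 H:3 O:1
  CH(CH3) → C:2 H:4
  CH2 → C:1 H:2
  CH2 → C:1 H:2
  CH(OCH3) → C:2 H:4 O:1
  CH2 → C:1 H:2
  CH(CH(CH3)2) → C:4 H:8
  CH3 → C:1 H:3
Element totals:
  C: 14
  H: 28
  O: 2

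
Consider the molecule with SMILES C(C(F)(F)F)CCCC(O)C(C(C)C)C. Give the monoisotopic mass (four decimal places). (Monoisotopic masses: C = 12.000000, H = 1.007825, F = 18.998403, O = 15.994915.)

Atom tally by fragment:
  F3CCH2 → C:2 H:2 F:3
  CH2 → C:1 H:2
  CH2 → C:1 H:2
  CH2 → C:1 H:2
  CH(OH) → C:1 H:2 O:1
  CH(CH(CH3)2) → C:4 H:8
  CH3 → C:1 H:3
Element totals:
  C: 11
  H: 21
  F: 3
  O: 1
Molecular formula: C11H21F3O.
  M = 11(12.0) + 21(1.007825) + 3(18.998403) + 15.994915
    = 132.000000 + 21.164325 + 56.995209 + 15.994915 = 226.154449

226.1544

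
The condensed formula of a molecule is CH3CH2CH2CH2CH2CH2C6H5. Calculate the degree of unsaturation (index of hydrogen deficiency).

4

Element totals:
  C: 12
  H: 18
Molecular formula: C12H18.
DoU = (2C + 2 + N − H − X) / 2 = (2·12 + 2 + 0 − 18 − 0) / 2 = 4.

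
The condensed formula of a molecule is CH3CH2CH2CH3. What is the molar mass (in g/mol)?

58.12 g/mol

Atom tally by fragment:
  CH3 → C:1 H:3
  CH2 → C:1 H:2
  CH2 → C:1 H:2
  CH3 → C:1 H:3
Element totals:
  C: 4
  H: 10
Molecular formula: C4H10.
  M = 4(12.011) + 10(1.008)
    = 48.044 + 10.080 = 58.124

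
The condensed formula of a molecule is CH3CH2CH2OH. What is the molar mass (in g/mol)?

60.10 g/mol

Atom tally by fragment:
  CH3 → C:1 H:3
  CH2 → C:1 H:2
  CH2OH → C:1 H:3 O:1
Element totals:
  C: 3
  H: 8
  O: 1
Molecular formula: C3H8O.
  M = 3(12.011) + 8(1.008) + 15.999
    = 36.033 + 8.064 + 15.999 = 60.096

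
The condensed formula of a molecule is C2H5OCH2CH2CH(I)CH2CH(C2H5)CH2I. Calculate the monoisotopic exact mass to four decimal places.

Element totals:
  C: 10
  H: 20
  I: 2
  O: 1
Molecular formula: C10H20I2O.
  M = 10(12.0) + 20(1.007825) + 2(126.904472) + 15.994915
    = 120.000000 + 20.156500 + 253.808944 + 15.994915 = 409.960359

409.9604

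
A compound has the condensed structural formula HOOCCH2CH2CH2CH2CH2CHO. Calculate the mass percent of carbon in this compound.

58.32%

Atom tally by fragment:
  HOOCCH2 → C:2 H:3 O:2
  CH2 → C:1 H:2
  CH2 → C:1 H:2
  CH2 → C:1 H:2
  CH2CHO → C:2 H:3 O:1
Element totals:
  C: 7
  H: 12
  O: 3
Molecular formula: C7H12O3.
Molar mass = 144.170 g/mol.
Mass from C: 7 × 12.011 = 84.077 g/mol.
%C = 84.077 / 144.170 × 100 = 58.32%.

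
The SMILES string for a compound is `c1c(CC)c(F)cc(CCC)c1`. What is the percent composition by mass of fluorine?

Atom tally by fragment:
  benzene ring core → C:6 H:6
  (− 3 ring H displaced by substituents)
  + C2H5 → C:2 H:5
  + F → F:1
  + CH2CH2CH3 → C:3 H:7
Element totals:
  C: 11
  H: 15
  F: 1
Molecular formula: C11H15F.
Molar mass = 166.239 g/mol.
Mass from F: 1 × 18.998 = 18.998 g/mol.
%F = 18.998 / 166.239 × 100 = 11.43%.

11.43%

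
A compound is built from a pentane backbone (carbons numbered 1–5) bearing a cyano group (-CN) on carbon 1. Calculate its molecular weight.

97.16 g/mol

Atom tally by fragment:
  NCCH2 → C:2 H:2 N:1
  CH2 → C:1 H:2
  CH2 → C:1 H:2
  CH2 → C:1 H:2
  CH3 → C:1 H:3
Element totals:
  C: 6
  H: 11
  N: 1
Molecular formula: C6H11N.
  M = 6(12.011) + 11(1.008) + 14.007
    = 72.066 + 11.088 + 14.007 = 97.161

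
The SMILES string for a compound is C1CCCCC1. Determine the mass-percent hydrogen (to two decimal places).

Atom tally by fragment:
  cyclohexane ring core → C:6 H:12
Element totals:
  C: 6
  H: 12
Molecular formula: C6H12.
Molar mass = 84.162 g/mol.
Mass from H: 12 × 1.008 = 12.096 g/mol.
%H = 12.096 / 84.162 × 100 = 14.37%.

14.37%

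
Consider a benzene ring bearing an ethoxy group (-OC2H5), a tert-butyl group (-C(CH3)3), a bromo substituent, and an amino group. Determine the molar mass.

272.19 g/mol

Atom tally by fragment:
  benzene ring core → C:6 H:6
  (− 4 ring H displaced by substituents)
  + OC2H5 → C:2 H:5 O:1
  + C(CH3)3 → C:4 H:9
  + Br → Br:1
  + NH2 → N:1 H:2
Element totals:
  C: 12
  H: 18
  Br: 1
  N: 1
  O: 1
Molecular formula: C12H18BrNO.
  M = 12(12.011) + 18(1.008) + 79.904 + 14.007 + 15.999
    = 144.132 + 18.144 + 79.904 + 14.007 + 15.999 = 272.186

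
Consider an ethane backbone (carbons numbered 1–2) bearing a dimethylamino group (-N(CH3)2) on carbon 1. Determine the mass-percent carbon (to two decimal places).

65.69%

Atom tally by fragment:
  (CH3)2NCH2 → C:3 H:8 N:1
  CH3 → C:1 H:3
Element totals:
  C: 4
  H: 11
  N: 1
Molecular formula: C4H11N.
Molar mass = 73.139 g/mol.
Mass from C: 4 × 12.011 = 48.044 g/mol.
%C = 48.044 / 73.139 × 100 = 65.69%.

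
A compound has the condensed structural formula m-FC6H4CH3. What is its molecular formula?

Atom tally by fragment:
  benzene ring core → C:6 H:6
  (− 2 ring H displaced by substituents)
  + F → F:1
  + CH3 → C:1 H:3
Element totals:
  C: 7
  H: 7
  F: 1

C7H7F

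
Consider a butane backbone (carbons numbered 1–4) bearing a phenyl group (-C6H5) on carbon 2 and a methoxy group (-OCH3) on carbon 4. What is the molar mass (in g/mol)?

Atom tally by fragment:
  CH3 → C:1 H:3
  CH(C6H5) → C:7 H:6
  CH2 → C:1 H:2
  CH2OCH3 → C:2 H:5 O:1
Element totals:
  C: 11
  H: 16
  O: 1
Molecular formula: C11H16O.
  M = 11(12.011) + 16(1.008) + 15.999
    = 132.121 + 16.128 + 15.999 = 164.248

164.25 g/mol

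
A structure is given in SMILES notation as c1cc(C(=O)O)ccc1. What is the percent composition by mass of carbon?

68.85%

Atom tally by fragment:
  benzene ring core → C:6 H:6
  (− 1 ring H displaced by substituents)
  + COOH → C:1 H:1 O:2
Element totals:
  C: 7
  H: 6
  O: 2
Molecular formula: C7H6O2.
Molar mass = 122.123 g/mol.
Mass from C: 7 × 12.011 = 84.077 g/mol.
%C = 84.077 / 122.123 × 100 = 68.85%.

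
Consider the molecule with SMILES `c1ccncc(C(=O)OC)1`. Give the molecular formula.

Atom tally by fragment:
  pyridine ring core → C:5 H:5 N:1
  (− 1 ring H displaced by substituents)
  + COOCH3 → C:2 H:3 O:2
Element totals:
  C: 7
  H: 7
  N: 1
  O: 2

C7H7NO2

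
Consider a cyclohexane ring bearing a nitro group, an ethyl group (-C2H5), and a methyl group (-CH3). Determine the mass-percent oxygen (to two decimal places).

Atom tally by fragment:
  cyclohexane ring core → C:6 H:12
  (− 3 ring H displaced by substituents)
  + NO2 → N:1 O:2
  + C2H5 → C:2 H:5
  + CH3 → C:1 H:3
Element totals:
  C: 9
  H: 17
  N: 1
  O: 2
Molecular formula: C9H17NO2.
Molar mass = 171.240 g/mol.
Mass from O: 2 × 15.999 = 31.998 g/mol.
%O = 31.998 / 171.240 × 100 = 18.69%.

18.69%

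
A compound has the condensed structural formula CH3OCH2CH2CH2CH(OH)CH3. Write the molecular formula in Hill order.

C6H14O2

Atom tally by fragment:
  CH3OCH2 → C:2 H:5 O:1
  CH2 → C:1 H:2
  CH2 → C:1 H:2
  CH(OH) → C:1 H:2 O:1
  CH3 → C:1 H:3
Element totals:
  C: 6
  H: 14
  O: 2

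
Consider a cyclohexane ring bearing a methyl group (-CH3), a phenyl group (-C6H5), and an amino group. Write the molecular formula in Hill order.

Atom tally by fragment:
  cyclohexane ring core → C:6 H:12
  (− 3 ring H displaced by substituents)
  + CH3 → C:1 H:3
  + C6H5 → C:6 H:5
  + NH2 → N:1 H:2
Element totals:
  C: 13
  H: 19
  N: 1

C13H19N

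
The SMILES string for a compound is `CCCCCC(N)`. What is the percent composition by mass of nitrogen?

Atom tally by fragment:
  CH3 → C:1 H:3
  CH2 → C:1 H:2
  CH2 → C:1 H:2
  CH2 → C:1 H:2
  CH2 → C:1 H:2
  CH2NH2 → C:1 H:4 N:1
Element totals:
  C: 6
  H: 15
  N: 1
Molecular formula: C6H15N.
Molar mass = 101.193 g/mol.
Mass from N: 1 × 14.007 = 14.007 g/mol.
%N = 14.007 / 101.193 × 100 = 13.84%.

13.84%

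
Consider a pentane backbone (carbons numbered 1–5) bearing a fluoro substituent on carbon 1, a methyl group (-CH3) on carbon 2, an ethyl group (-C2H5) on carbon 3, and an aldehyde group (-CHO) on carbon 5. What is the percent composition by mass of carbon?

Atom tally by fragment:
  FCH2 → C:1 H:2 F:1
  CH(CH3) → C:2 H:4
  CH(C2H5) → C:3 H:6
  CH2 → C:1 H:2
  CH2CHO → C:2 H:3 O:1
Element totals:
  C: 9
  H: 17
  F: 1
  O: 1
Molecular formula: C9H17FO.
Molar mass = 160.232 g/mol.
Mass from C: 9 × 12.011 = 108.099 g/mol.
%C = 108.099 / 160.232 × 100 = 67.46%.

67.46%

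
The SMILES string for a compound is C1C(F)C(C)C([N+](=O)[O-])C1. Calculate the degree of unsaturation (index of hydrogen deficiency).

Atom tally by fragment:
  cyclopentane ring core → C:5 H:10
  (− 3 ring H displaced by substituents)
  + F → F:1
  + CH3 → C:1 H:3
  + NO2 → N:1 O:2
Element totals:
  C: 6
  H: 10
  F: 1
  N: 1
  O: 2
Molecular formula: C6H10FNO2.
DoU = (2C + 2 + N − H − X) / 2 = (2·6 + 2 + 1 − 10 − 1) / 2 = 2.

2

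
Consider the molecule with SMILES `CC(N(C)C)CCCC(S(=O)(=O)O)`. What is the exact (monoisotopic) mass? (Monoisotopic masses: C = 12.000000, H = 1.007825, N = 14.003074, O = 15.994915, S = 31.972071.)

Atom tally by fragment:
  CH3 → C:1 H:3
  CH(N(CH3)2) → C:3 H:7 N:1
  CH2 → C:1 H:2
  CH2 → C:1 H:2
  CH2 → C:1 H:2
  CH2SO3H → C:1 H:3 S:1 O:3
Element totals:
  C: 8
  H: 19
  N: 1
  O: 3
  S: 1
Molecular formula: C8H19NO3S.
  M = 8(12.0) + 19(1.007825) + 14.003074 + 3(15.994915) + 31.972071
    = 96.000000 + 19.148675 + 14.003074 + 47.984745 + 31.972071 = 209.108565

209.1086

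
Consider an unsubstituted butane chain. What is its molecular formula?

Atom tally by fragment:
  CH3 → C:1 H:3
  CH2 → C:1 H:2
  CH2 → C:1 H:2
  CH3 → C:1 H:3
Element totals:
  C: 4
  H: 10

C4H10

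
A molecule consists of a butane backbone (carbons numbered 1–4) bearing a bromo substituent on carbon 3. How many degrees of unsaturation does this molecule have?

0

Atom tally by fragment:
  CH3 → C:1 H:3
  CH2 → C:1 H:2
  CH(Br) → C:1 H:1 Br:1
  CH3 → C:1 H:3
Element totals:
  C: 4
  H: 9
  Br: 1
Molecular formula: C4H9Br.
DoU = (2C + 2 + N − H − X) / 2 = (2·4 + 2 + 0 − 9 − 1) / 2 = 0.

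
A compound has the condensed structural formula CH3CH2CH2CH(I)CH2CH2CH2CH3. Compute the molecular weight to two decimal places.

Element totals:
  C: 8
  H: 17
  I: 1
Molecular formula: C8H17I.
  M = 8(12.011) + 17(1.008) + 126.904
    = 96.088 + 17.136 + 126.904 = 240.128

240.13 g/mol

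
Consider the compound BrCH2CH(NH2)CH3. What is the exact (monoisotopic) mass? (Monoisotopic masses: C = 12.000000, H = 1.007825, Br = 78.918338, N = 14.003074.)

136.9840

Element totals:
  C: 3
  H: 8
  Br: 1
  N: 1
Molecular formula: C3H8BrN.
  M = 3(12.0) + 8(1.007825) + 78.918338 + 14.003074
    = 36.000000 + 8.062600 + 78.918338 + 14.003074 = 136.984012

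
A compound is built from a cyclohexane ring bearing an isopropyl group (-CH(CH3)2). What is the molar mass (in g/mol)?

126.24 g/mol

Atom tally by fragment:
  cyclohexane ring core → C:6 H:12
  (− 1 ring H displaced by substituents)
  + CH(CH3)2 → C:3 H:7
Element totals:
  C: 9
  H: 18
Molecular formula: C9H18.
  M = 9(12.011) + 18(1.008)
    = 108.099 + 18.144 = 126.243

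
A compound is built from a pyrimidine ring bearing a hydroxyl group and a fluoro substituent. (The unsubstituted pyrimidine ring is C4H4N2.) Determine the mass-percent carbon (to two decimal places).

Atom tally by fragment:
  pyrimidine ring core → C:4 H:4 N:2
  (− 2 ring H displaced by substituents)
  + OH → O:1 H:1
  + F → F:1
Element totals:
  C: 4
  H: 3
  F: 1
  N: 2
  O: 1
Molecular formula: C4H3FN2O.
Molar mass = 114.079 g/mol.
Mass from C: 4 × 12.011 = 48.044 g/mol.
%C = 48.044 / 114.079 × 100 = 42.11%.

42.11%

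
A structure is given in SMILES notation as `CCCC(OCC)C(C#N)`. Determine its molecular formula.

Atom tally by fragment:
  CH3 → C:1 H:3
  CH2 → C:1 H:2
  CH2 → C:1 H:2
  CH(OC2H5) → C:3 H:6 O:1
  CH2CN → C:2 H:2 N:1
Element totals:
  C: 8
  H: 15
  N: 1
  O: 1

C8H15NO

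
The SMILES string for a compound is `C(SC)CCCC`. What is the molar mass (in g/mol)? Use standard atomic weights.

118.24 g/mol

Atom tally by fragment:
  CH3SCH2 → C:2 H:5 S:1
  CH2 → C:1 H:2
  CH2 → C:1 H:2
  CH2 → C:1 H:2
  CH3 → C:1 H:3
Element totals:
  C: 6
  H: 14
  S: 1
Molecular formula: C6H14S.
  M = 6(12.011) + 14(1.008) + 32.06
    = 72.066 + 14.112 + 32.060 = 118.238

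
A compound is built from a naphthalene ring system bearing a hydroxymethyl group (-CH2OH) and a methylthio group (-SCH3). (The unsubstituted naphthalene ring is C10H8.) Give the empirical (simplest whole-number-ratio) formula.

Atom tally by fragment:
  naphthalene ring system core → C:10 H:8
  (− 2 ring H displaced by substituents)
  + CH2OH → C:1 H:3 O:1
  + SCH3 → C:1 H:3 S:1
Element totals:
  C: 12
  H: 12
  O: 1
  S: 1
Molecular formula: C12H12OS.
gcd of subscripts (12, 12, 1, 1) = 1, so the empirical formula equals the molecular formula.

C12H12OS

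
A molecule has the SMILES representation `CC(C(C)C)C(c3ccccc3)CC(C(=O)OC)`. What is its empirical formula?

C8H12O

Atom tally by fragment:
  CH3 → C:1 H:3
  CH(CH(CH3)2) → C:4 H:8
  CH(C6H5) → C:7 H:6
  CH2 → C:1 H:2
  CH2COOCH3 → C:3 H:5 O:2
Element totals:
  C: 16
  H: 24
  O: 2
Molecular formula: C16H24O2.
gcd of subscripts = 2; dividing each by 2:
  C: 16/2 = 8
  H: 24/2 = 12
  O: 2/2 = 1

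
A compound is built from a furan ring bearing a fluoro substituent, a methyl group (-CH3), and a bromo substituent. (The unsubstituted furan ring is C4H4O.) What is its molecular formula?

C5H4BrFO

Atom tally by fragment:
  furan ring core → C:4 H:4 O:1
  (− 3 ring H displaced by substituents)
  + F → F:1
  + CH3 → C:1 H:3
  + Br → Br:1
Element totals:
  C: 5
  H: 4
  Br: 1
  F: 1
  O: 1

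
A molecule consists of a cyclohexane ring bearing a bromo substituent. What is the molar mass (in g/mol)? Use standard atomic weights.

Atom tally by fragment:
  cyclohexane ring core → C:6 H:12
  (− 1 ring H displaced by substituents)
  + Br → Br:1
Element totals:
  C: 6
  H: 11
  Br: 1
Molecular formula: C6H11Br.
  M = 6(12.011) + 11(1.008) + 79.904
    = 72.066 + 11.088 + 79.904 = 163.058

163.06 g/mol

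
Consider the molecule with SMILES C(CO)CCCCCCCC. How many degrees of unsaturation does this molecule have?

Atom tally by fragment:
  HOCH2CH2 → C:2 H:5 O:1
  CH2 → C:1 H:2
  CH2 → C:1 H:2
  CH2 → C:1 H:2
  CH2 → C:1 H:2
  CH2 → C:1 H:2
  CH2 → C:1 H:2
  CH2 → C:1 H:2
  CH3 → C:1 H:3
Element totals:
  C: 10
  H: 22
  O: 1
Molecular formula: C10H22O.
DoU = (2C + 2 + N − H − X) / 2 = (2·10 + 2 + 0 − 22 − 0) / 2 = 0.

0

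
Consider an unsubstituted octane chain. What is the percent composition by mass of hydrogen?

15.88%

Atom tally by fragment:
  CH3 → C:1 H:3
  CH2 → C:1 H:2
  CH2 → C:1 H:2
  CH2 → C:1 H:2
  CH2 → C:1 H:2
  CH2 → C:1 H:2
  CH2 → C:1 H:2
  CH3 → C:1 H:3
Element totals:
  C: 8
  H: 18
Molecular formula: C8H18.
Molar mass = 114.232 g/mol.
Mass from H: 18 × 1.008 = 18.144 g/mol.
%H = 18.144 / 114.232 × 100 = 15.88%.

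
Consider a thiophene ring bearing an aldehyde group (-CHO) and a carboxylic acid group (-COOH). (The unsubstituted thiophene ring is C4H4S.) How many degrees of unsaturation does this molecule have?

Atom tally by fragment:
  thiophene ring core → C:4 H:4 S:1
  (− 2 ring H displaced by substituents)
  + CHO → C:1 H:1 O:1
  + COOH → C:1 H:1 O:2
Element totals:
  C: 6
  H: 4
  O: 3
  S: 1
Molecular formula: C6H4O3S.
DoU = (2C + 2 + N − H − X) / 2 = (2·6 + 2 + 0 − 4 − 0) / 2 = 5.

5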